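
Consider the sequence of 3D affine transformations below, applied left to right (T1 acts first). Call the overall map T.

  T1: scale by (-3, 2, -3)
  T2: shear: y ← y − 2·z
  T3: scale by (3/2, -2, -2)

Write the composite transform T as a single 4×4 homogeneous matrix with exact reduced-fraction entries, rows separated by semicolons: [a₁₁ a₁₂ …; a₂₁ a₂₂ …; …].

T1 = [-3 0 0 0; 0 2 0 0; 0 0 -3 0; 0 0 0 1]
T2·T1 = [-3 0 0 0; 0 2 6 0; 0 0 -3 0; 0 0 0 1]
T3·…·T1 = [-9/2 0 0 0; 0 -4 -12 0; 0 0 6 0; 0 0 0 1]

T = [-9/2 0 0 0; 0 -4 -12 0; 0 0 6 0; 0 0 0 1]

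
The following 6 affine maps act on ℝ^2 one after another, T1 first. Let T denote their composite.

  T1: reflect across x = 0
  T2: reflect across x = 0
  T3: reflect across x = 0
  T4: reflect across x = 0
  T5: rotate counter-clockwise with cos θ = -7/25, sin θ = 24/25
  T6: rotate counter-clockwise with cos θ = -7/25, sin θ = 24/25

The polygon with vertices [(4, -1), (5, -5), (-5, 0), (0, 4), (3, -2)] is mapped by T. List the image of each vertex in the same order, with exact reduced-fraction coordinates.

image vertices: (-2444/625, -817/625), (-863/125, 191/125), (527/125, 336/125), (1344/625, -2108/625), (-2253/625, 46/625)

T1 reflect across x = 0: (4, -1) → (-4, -1); (5, -5) → (-5, -5); (-5, 0) → (5, 0); (0, 4) → (0, 4); (3, -2) → (-3, -2)
T2 reflect across x = 0: (-4, -1) → (4, -1); (-5, -5) → (5, -5); (5, 0) → (-5, 0); (0, 4) → (0, 4); (-3, -2) → (3, -2)
T3 reflect across x = 0: (4, -1) → (-4, -1); (5, -5) → (-5, -5); (-5, 0) → (5, 0); (0, 4) → (0, 4); (3, -2) → (-3, -2)
T4 reflect across x = 0: (-4, -1) → (4, -1); (-5, -5) → (5, -5); (5, 0) → (-5, 0); (0, 4) → (0, 4); (-3, -2) → (3, -2)
T5 rotate counter-clockwise with cos θ = -7/25, sin θ = 24/25: (4, -1) → (-4/25, 103/25); (5, -5) → (17/5, 31/5); (-5, 0) → (7/5, -24/5); (0, 4) → (-96/25, -28/25); (3, -2) → (27/25, 86/25)
T6 rotate counter-clockwise with cos θ = -7/25, sin θ = 24/25: (-4/25, 103/25) → (-2444/625, -817/625); (17/5, 31/5) → (-863/125, 191/125); (7/5, -24/5) → (527/125, 336/125); (-96/25, -28/25) → (1344/625, -2108/625); (27/25, 86/25) → (-2253/625, 46/625)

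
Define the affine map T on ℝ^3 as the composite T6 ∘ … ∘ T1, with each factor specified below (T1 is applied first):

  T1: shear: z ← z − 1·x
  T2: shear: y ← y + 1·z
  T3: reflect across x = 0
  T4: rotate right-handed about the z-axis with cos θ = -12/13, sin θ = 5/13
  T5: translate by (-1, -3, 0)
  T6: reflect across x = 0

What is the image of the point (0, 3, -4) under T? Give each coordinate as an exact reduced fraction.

T(p) = (8/13, -27/13, -4)

T1 shear: z ← z − 1·x: (0, 3, -4) → (0, 3, -4)
T2 shear: y ← y + 1·z: (0, 3, -4) → (0, -1, -4)
T3 reflect across x = 0: (0, -1, -4) → (0, -1, -4)
T4 rotate right-handed about the z-axis with cos θ = -12/13, sin θ = 5/13: (0, -1, -4) → (5/13, 12/13, -4)
T5 translate by (-1, -3, 0): (5/13, 12/13, -4) → (-8/13, -27/13, -4)
T6 reflect across x = 0: (-8/13, -27/13, -4) → (8/13, -27/13, -4)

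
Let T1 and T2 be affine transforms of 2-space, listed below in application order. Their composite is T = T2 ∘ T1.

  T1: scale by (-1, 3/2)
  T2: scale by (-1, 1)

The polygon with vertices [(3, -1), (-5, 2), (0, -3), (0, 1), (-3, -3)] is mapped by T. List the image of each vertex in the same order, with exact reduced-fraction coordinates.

T1 scale by (-1, 3/2): (3, -1) → (-3, -3/2); (-5, 2) → (5, 3); (0, -3) → (0, -9/2); (0, 1) → (0, 3/2); (-3, -3) → (3, -9/2)
T2 scale by (-1, 1): (-3, -3/2) → (3, -3/2); (5, 3) → (-5, 3); (0, -9/2) → (0, -9/2); (0, 3/2) → (0, 3/2); (3, -9/2) → (-3, -9/2)

image vertices: (3, -3/2), (-5, 3), (0, -9/2), (0, 3/2), (-3, -9/2)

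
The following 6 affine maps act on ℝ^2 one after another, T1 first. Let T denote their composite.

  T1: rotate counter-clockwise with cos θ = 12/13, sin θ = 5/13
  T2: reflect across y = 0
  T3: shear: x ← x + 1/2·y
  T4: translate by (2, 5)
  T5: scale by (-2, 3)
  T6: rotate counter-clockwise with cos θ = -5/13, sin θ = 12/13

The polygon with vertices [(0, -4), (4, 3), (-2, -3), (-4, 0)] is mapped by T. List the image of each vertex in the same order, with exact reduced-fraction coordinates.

T1 rotate counter-clockwise with cos θ = 12/13, sin θ = 5/13: (0, -4) → (20/13, -48/13); (4, 3) → (33/13, 56/13); (-2, -3) → (-9/13, -46/13); (-4, 0) → (-48/13, -20/13)
T2 reflect across y = 0: (20/13, -48/13) → (20/13, 48/13); (33/13, 56/13) → (33/13, -56/13); (-9/13, -46/13) → (-9/13, 46/13); (-48/13, -20/13) → (-48/13, 20/13)
T3 shear: x ← x + 1/2·y: (20/13, 48/13) → (44/13, 48/13); (33/13, -56/13) → (5/13, -56/13); (-9/13, 46/13) → (14/13, 46/13); (-48/13, 20/13) → (-38/13, 20/13)
T4 translate by (2, 5): (44/13, 48/13) → (70/13, 113/13); (5/13, -56/13) → (31/13, 9/13); (14/13, 46/13) → (40/13, 111/13); (-38/13, 20/13) → (-12/13, 85/13)
T5 scale by (-2, 3): (70/13, 113/13) → (-140/13, 339/13); (31/13, 9/13) → (-62/13, 27/13); (40/13, 111/13) → (-80/13, 333/13); (-12/13, 85/13) → (24/13, 255/13)
T6 rotate counter-clockwise with cos θ = -5/13, sin θ = 12/13: (-140/13, 339/13) → (-3368/169, -3375/169); (-62/13, 27/13) → (-14/169, -879/169); (-80/13, 333/13) → (-3596/169, -2625/169); (24/13, 255/13) → (-3180/169, -987/169)

image vertices: (-3368/169, -3375/169), (-14/169, -879/169), (-3596/169, -2625/169), (-3180/169, -987/169)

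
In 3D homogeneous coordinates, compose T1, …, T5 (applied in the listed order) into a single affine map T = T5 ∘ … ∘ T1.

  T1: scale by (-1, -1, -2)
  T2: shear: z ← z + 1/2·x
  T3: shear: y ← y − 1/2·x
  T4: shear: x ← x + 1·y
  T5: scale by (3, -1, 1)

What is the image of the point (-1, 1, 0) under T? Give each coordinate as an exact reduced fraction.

T1 scale by (-1, -1, -2): (-1, 1, 0) → (1, -1, 0)
T2 shear: z ← z + 1/2·x: (1, -1, 0) → (1, -1, 1/2)
T3 shear: y ← y − 1/2·x: (1, -1, 1/2) → (1, -3/2, 1/2)
T4 shear: x ← x + 1·y: (1, -3/2, 1/2) → (-1/2, -3/2, 1/2)
T5 scale by (3, -1, 1): (-1/2, -3/2, 1/2) → (-3/2, 3/2, 1/2)

T(p) = (-3/2, 3/2, 1/2)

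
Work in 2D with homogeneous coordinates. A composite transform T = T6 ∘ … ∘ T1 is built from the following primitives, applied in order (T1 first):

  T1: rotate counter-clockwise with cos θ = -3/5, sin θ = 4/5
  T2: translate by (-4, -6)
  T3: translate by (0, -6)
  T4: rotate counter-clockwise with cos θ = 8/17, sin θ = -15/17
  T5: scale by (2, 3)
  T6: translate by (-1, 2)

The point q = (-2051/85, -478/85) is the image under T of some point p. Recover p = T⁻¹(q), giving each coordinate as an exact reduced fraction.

p = (0, -1)

T1 = [-3/5 -4/5 0; 4/5 -3/5 0; 0 0 1]
T2·T1 = [-3/5 -4/5 -4; 4/5 -3/5 -6; 0 0 1]
T3·…·T1 = [-3/5 -4/5 -4; 4/5 -3/5 -12; 0 0 1]
T4·…·T1 = [36/85 -77/85 -212/17; 77/85 36/85 -36/17; 0 0 1]
T5·…·T1 = [72/85 -154/85 -424/17; 231/85 108/85 -108/17; 0 0 1]
T6·…·T1 = [72/85 -154/85 -441/17; 231/85 108/85 -74/17; 0 0 1]
det M = 6; M⁻¹ = [18/85 77/255 1736/255; -77/170 12/85 -1893/170; 0 0 1]
M⁻¹ · (-2051/85, -478/85)ᵀ = (0, -1)ᵀ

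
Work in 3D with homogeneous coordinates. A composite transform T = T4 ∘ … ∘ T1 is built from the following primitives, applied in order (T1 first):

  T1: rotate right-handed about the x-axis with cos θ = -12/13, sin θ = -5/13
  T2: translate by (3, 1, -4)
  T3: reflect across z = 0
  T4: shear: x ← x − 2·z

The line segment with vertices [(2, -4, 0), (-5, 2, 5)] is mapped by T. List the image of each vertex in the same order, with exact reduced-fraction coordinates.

image vertices: (1/13, 61/13, 32/13), (-270/13, 14/13, 122/13)

T1 rotate right-handed about the x-axis with cos θ = -12/13, sin θ = -5/13: (2, -4, 0) → (2, 48/13, 20/13); (-5, 2, 5) → (-5, 1/13, -70/13)
T2 translate by (3, 1, -4): (2, 48/13, 20/13) → (5, 61/13, -32/13); (-5, 1/13, -70/13) → (-2, 14/13, -122/13)
T3 reflect across z = 0: (5, 61/13, -32/13) → (5, 61/13, 32/13); (-2, 14/13, -122/13) → (-2, 14/13, 122/13)
T4 shear: x ← x − 2·z: (5, 61/13, 32/13) → (1/13, 61/13, 32/13); (-2, 14/13, 122/13) → (-270/13, 14/13, 122/13)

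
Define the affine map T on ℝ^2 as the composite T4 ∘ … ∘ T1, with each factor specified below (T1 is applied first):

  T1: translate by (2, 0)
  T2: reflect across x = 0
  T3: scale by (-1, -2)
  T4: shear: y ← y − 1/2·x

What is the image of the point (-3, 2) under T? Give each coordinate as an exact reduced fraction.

T(p) = (-1, -7/2)

T1 translate by (2, 0): (-3, 2) → (-1, 2)
T2 reflect across x = 0: (-1, 2) → (1, 2)
T3 scale by (-1, -2): (1, 2) → (-1, -4)
T4 shear: y ← y − 1/2·x: (-1, -4) → (-1, -7/2)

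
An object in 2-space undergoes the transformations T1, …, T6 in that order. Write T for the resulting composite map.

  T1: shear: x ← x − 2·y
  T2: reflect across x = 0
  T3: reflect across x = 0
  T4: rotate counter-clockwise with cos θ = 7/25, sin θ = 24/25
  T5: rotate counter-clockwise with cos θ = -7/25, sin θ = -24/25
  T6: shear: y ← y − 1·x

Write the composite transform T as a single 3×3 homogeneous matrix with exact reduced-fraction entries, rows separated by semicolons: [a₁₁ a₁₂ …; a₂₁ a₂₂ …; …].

T1 = [1 -2 0; 0 1 0; 0 0 1]
T2·T1 = [-1 2 0; 0 1 0; 0 0 1]
T3·…·T1 = [1 -2 0; 0 1 0; 0 0 1]
T4·…·T1 = [7/25 -38/25 0; 24/25 -41/25 0; 0 0 1]
T5·…·T1 = [527/625 -718/625 0; -336/625 1199/625 0; 0 0 1]
T6·…·T1 = [527/625 -718/625 0; -863/625 1917/625 0; 0 0 1]

T = [527/625 -718/625 0; -863/625 1917/625 0; 0 0 1]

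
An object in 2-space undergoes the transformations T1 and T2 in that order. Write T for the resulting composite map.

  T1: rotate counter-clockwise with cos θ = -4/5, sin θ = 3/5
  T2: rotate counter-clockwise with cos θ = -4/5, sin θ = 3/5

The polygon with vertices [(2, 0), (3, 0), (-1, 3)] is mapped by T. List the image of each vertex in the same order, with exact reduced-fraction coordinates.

T1 rotate counter-clockwise with cos θ = -4/5, sin θ = 3/5: (2, 0) → (-8/5, 6/5); (3, 0) → (-12/5, 9/5); (-1, 3) → (-1, -3)
T2 rotate counter-clockwise with cos θ = -4/5, sin θ = 3/5: (-8/5, 6/5) → (14/25, -48/25); (-12/5, 9/5) → (21/25, -72/25); (-1, -3) → (13/5, 9/5)

image vertices: (14/25, -48/25), (21/25, -72/25), (13/5, 9/5)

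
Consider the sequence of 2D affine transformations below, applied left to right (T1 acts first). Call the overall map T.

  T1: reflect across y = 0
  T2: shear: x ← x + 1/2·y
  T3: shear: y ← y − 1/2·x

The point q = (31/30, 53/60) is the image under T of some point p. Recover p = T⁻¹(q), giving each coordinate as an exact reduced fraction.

p = (1/3, -7/5)

T1 = [1 0 0; 0 -1 0; 0 0 1]
T2·T1 = [1 -1/2 0; 0 -1 0; 0 0 1]
T3·…·T1 = [1 -1/2 0; -1/2 -3/4 0; 0 0 1]
det M = -1; M⁻¹ = [3/4 -1/2 0; -1/2 -1 0; 0 0 1]
M⁻¹ · (31/30, 53/60)ᵀ = (1/3, -7/5)ᵀ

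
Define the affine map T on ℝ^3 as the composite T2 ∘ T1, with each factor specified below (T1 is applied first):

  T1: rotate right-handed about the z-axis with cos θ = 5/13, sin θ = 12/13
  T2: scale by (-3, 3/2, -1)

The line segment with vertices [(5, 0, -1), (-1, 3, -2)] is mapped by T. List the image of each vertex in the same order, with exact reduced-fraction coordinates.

T1 rotate right-handed about the z-axis with cos θ = 5/13, sin θ = 12/13: (5, 0, -1) → (25/13, 60/13, -1); (-1, 3, -2) → (-41/13, 3/13, -2)
T2 scale by (-3, 3/2, -1): (25/13, 60/13, -1) → (-75/13, 90/13, 1); (-41/13, 3/13, -2) → (123/13, 9/26, 2)

image vertices: (-75/13, 90/13, 1), (123/13, 9/26, 2)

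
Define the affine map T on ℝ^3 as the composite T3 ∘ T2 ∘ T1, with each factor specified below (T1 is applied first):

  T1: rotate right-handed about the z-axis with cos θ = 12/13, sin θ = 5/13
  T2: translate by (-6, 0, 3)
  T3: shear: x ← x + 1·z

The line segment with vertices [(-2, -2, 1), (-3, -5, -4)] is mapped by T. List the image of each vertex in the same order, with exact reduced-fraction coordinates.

image vertices: (-40/13, -34/13, 4), (-102/13, -75/13, -1)

T1 rotate right-handed about the z-axis with cos θ = 12/13, sin θ = 5/13: (-2, -2, 1) → (-14/13, -34/13, 1); (-3, -5, -4) → (-11/13, -75/13, -4)
T2 translate by (-6, 0, 3): (-14/13, -34/13, 1) → (-92/13, -34/13, 4); (-11/13, -75/13, -4) → (-89/13, -75/13, -1)
T3 shear: x ← x + 1·z: (-92/13, -34/13, 4) → (-40/13, -34/13, 4); (-89/13, -75/13, -1) → (-102/13, -75/13, -1)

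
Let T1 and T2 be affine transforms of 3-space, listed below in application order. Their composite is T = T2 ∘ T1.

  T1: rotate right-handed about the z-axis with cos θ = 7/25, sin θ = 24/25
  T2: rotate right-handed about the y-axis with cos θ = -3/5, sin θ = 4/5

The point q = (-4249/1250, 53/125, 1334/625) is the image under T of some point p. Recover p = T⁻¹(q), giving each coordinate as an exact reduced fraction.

T1 = [7/25 -24/25 0 0; 24/25 7/25 0 0; 0 0 1 0; 0 0 0 1]
T2·T1 = [-21/125 72/125 4/5 0; 24/25 7/25 0 0; -28/125 96/125 -3/5 0; 0 0 0 1]
det M = 1; M⁻¹ = [-21/125 24/25 -28/125 0; 72/125 7/25 96/125 0; 4/5 0 -3/5 0; 0 0 0 1]
M⁻¹ · (-4249/1250, 53/125, 1334/625)ᵀ = (1/2, -1/5, -4)ᵀ

p = (1/2, -1/5, -4)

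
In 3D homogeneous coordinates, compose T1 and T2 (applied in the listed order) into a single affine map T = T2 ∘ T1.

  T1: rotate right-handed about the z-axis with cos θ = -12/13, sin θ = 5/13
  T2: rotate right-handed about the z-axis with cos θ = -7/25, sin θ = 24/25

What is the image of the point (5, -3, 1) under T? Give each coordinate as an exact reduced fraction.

T1 rotate right-handed about the z-axis with cos θ = -12/13, sin θ = 5/13: (5, -3, 1) → (-45/13, 61/13, 1)
T2 rotate right-handed about the z-axis with cos θ = -7/25, sin θ = 24/25: (-45/13, 61/13, 1) → (-1149/325, -1507/325, 1)

T(p) = (-1149/325, -1507/325, 1)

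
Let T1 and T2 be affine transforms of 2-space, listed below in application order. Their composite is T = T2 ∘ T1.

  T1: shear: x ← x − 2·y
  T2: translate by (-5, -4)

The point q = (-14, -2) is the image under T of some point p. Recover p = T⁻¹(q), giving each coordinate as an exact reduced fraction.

p = (-5, 2)

T1 = [1 -2 0; 0 1 0; 0 0 1]
T2·T1 = [1 -2 -5; 0 1 -4; 0 0 1]
det M = 1; M⁻¹ = [1 2 13; 0 1 4; 0 0 1]
M⁻¹ · (-14, -2)ᵀ = (-5, 2)ᵀ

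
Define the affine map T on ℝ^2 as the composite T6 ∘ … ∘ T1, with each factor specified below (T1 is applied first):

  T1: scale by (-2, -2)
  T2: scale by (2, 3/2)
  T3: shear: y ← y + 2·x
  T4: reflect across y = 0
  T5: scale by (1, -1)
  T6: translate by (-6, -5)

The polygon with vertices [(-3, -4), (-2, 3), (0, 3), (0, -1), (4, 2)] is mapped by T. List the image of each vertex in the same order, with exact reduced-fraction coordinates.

T1 scale by (-2, -2): (-3, -4) → (6, 8); (-2, 3) → (4, -6); (0, 3) → (0, -6); (0, -1) → (0, 2); (4, 2) → (-8, -4)
T2 scale by (2, 3/2): (6, 8) → (12, 12); (4, -6) → (8, -9); (0, -6) → (0, -9); (0, 2) → (0, 3); (-8, -4) → (-16, -6)
T3 shear: y ← y + 2·x: (12, 12) → (12, 36); (8, -9) → (8, 7); (0, -9) → (0, -9); (0, 3) → (0, 3); (-16, -6) → (-16, -38)
T4 reflect across y = 0: (12, 36) → (12, -36); (8, 7) → (8, -7); (0, -9) → (0, 9); (0, 3) → (0, -3); (-16, -38) → (-16, 38)
T5 scale by (1, -1): (12, -36) → (12, 36); (8, -7) → (8, 7); (0, 9) → (0, -9); (0, -3) → (0, 3); (-16, 38) → (-16, -38)
T6 translate by (-6, -5): (12, 36) → (6, 31); (8, 7) → (2, 2); (0, -9) → (-6, -14); (0, 3) → (-6, -2); (-16, -38) → (-22, -43)

image vertices: (6, 31), (2, 2), (-6, -14), (-6, -2), (-22, -43)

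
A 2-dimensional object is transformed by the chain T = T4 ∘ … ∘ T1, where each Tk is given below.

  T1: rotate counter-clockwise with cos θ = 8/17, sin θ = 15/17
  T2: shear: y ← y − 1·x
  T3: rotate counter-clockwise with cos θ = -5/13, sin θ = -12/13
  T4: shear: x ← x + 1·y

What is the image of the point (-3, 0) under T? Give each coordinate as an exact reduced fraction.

T(p) = (261/221, 393/221)

T1 rotate counter-clockwise with cos θ = 8/17, sin θ = 15/17: (-3, 0) → (-24/17, -45/17)
T2 shear: y ← y − 1·x: (-24/17, -45/17) → (-24/17, -21/17)
T3 rotate counter-clockwise with cos θ = -5/13, sin θ = -12/13: (-24/17, -21/17) → (-132/221, 393/221)
T4 shear: x ← x + 1·y: (-132/221, 393/221) → (261/221, 393/221)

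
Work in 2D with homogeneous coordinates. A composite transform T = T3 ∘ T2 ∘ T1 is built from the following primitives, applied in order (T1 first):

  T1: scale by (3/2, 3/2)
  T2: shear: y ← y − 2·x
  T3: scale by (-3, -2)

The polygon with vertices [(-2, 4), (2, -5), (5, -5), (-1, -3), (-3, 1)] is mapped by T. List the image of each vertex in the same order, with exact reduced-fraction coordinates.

image vertices: (9, -24), (-9, 27), (-45/2, 45), (9/2, 3), (27/2, -21)

T1 scale by (3/2, 3/2): (-2, 4) → (-3, 6); (2, -5) → (3, -15/2); (5, -5) → (15/2, -15/2); (-1, -3) → (-3/2, -9/2); (-3, 1) → (-9/2, 3/2)
T2 shear: y ← y − 2·x: (-3, 6) → (-3, 12); (3, -15/2) → (3, -27/2); (15/2, -15/2) → (15/2, -45/2); (-3/2, -9/2) → (-3/2, -3/2); (-9/2, 3/2) → (-9/2, 21/2)
T3 scale by (-3, -2): (-3, 12) → (9, -24); (3, -27/2) → (-9, 27); (15/2, -45/2) → (-45/2, 45); (-3/2, -3/2) → (9/2, 3); (-9/2, 21/2) → (27/2, -21)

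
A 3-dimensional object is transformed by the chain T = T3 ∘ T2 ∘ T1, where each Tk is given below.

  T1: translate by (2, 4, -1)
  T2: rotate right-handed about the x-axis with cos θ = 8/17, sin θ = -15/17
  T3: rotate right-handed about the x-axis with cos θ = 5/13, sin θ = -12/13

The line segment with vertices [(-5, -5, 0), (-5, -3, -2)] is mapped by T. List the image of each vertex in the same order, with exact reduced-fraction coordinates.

T1 translate by (2, 4, -1): (-5, -5, 0) → (-3, -1, -1); (-5, -3, -2) → (-3, 1, -3)
T2 rotate right-handed about the x-axis with cos θ = 8/17, sin θ = -15/17: (-3, -1, -1) → (-3, -23/17, 7/17); (-3, 1, -3) → (-3, -37/17, -39/17)
T3 rotate right-handed about the x-axis with cos θ = 5/13, sin θ = -12/13: (-3, -23/17, 7/17) → (-3, -31/221, 311/221); (-3, -37/17, -39/17) → (-3, -653/221, 249/221)

image vertices: (-3, -31/221, 311/221), (-3, -653/221, 249/221)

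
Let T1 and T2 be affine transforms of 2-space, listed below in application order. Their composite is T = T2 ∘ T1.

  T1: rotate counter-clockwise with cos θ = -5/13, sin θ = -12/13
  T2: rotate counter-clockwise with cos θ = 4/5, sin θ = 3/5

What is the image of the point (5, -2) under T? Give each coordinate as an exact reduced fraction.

T(p) = (-46/65, -347/65)

T1 rotate counter-clockwise with cos θ = -5/13, sin θ = -12/13: (5, -2) → (-49/13, -50/13)
T2 rotate counter-clockwise with cos θ = 4/5, sin θ = 3/5: (-49/13, -50/13) → (-46/65, -347/65)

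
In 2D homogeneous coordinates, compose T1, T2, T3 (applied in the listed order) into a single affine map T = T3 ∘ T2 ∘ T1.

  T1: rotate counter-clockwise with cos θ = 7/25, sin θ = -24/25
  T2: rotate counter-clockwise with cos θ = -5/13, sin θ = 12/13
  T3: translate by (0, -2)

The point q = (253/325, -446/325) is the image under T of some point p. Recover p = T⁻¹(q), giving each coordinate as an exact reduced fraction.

p = (1, 0)

T1 = [7/25 24/25 0; -24/25 7/25 0; 0 0 1]
T2·T1 = [253/325 -204/325 0; 204/325 253/325 0; 0 0 1]
T3·…·T1 = [253/325 -204/325 0; 204/325 253/325 -2; 0 0 1]
det M = 1; M⁻¹ = [253/325 204/325 408/325; -204/325 253/325 506/325; 0 0 1]
M⁻¹ · (253/325, -446/325)ᵀ = (1, 0)ᵀ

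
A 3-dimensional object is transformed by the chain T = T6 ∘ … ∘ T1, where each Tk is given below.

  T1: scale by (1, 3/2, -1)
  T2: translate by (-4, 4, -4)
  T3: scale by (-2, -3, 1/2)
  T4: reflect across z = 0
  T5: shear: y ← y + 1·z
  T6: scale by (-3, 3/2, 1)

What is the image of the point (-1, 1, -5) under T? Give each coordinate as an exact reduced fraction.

T1 scale by (1, 3/2, -1): (-1, 1, -5) → (-1, 3/2, 5)
T2 translate by (-4, 4, -4): (-1, 3/2, 5) → (-5, 11/2, 1)
T3 scale by (-2, -3, 1/2): (-5, 11/2, 1) → (10, -33/2, 1/2)
T4 reflect across z = 0: (10, -33/2, 1/2) → (10, -33/2, -1/2)
T5 shear: y ← y + 1·z: (10, -33/2, -1/2) → (10, -17, -1/2)
T6 scale by (-3, 3/2, 1): (10, -17, -1/2) → (-30, -51/2, -1/2)

T(p) = (-30, -51/2, -1/2)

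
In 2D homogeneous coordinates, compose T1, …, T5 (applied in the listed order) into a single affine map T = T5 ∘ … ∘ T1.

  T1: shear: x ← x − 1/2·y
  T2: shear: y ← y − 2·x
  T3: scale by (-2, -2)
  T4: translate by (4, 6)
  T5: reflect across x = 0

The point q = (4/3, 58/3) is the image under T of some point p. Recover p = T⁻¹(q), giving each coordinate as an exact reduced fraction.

p = (2, -4/3)

T1 = [1 -1/2 0; 0 1 0; 0 0 1]
T2·T1 = [1 -1/2 0; -2 2 0; 0 0 1]
T3·…·T1 = [-2 1 0; 4 -4 0; 0 0 1]
T4·…·T1 = [-2 1 4; 4 -4 6; 0 0 1]
T5·…·T1 = [2 -1 -4; 4 -4 6; 0 0 1]
det M = -4; M⁻¹ = [1 -1/4 11/2; 1 -1/2 7; 0 0 1]
M⁻¹ · (4/3, 58/3)ᵀ = (2, -4/3)ᵀ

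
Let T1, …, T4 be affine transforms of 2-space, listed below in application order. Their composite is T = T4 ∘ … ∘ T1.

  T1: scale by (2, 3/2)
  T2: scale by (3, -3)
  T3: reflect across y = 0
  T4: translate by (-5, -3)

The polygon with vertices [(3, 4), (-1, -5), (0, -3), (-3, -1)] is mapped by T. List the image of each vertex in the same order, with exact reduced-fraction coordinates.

T1 scale by (2, 3/2): (3, 4) → (6, 6); (-1, -5) → (-2, -15/2); (0, -3) → (0, -9/2); (-3, -1) → (-6, -3/2)
T2 scale by (3, -3): (6, 6) → (18, -18); (-2, -15/2) → (-6, 45/2); (0, -9/2) → (0, 27/2); (-6, -3/2) → (-18, 9/2)
T3 reflect across y = 0: (18, -18) → (18, 18); (-6, 45/2) → (-6, -45/2); (0, 27/2) → (0, -27/2); (-18, 9/2) → (-18, -9/2)
T4 translate by (-5, -3): (18, 18) → (13, 15); (-6, -45/2) → (-11, -51/2); (0, -27/2) → (-5, -33/2); (-18, -9/2) → (-23, -15/2)

image vertices: (13, 15), (-11, -51/2), (-5, -33/2), (-23, -15/2)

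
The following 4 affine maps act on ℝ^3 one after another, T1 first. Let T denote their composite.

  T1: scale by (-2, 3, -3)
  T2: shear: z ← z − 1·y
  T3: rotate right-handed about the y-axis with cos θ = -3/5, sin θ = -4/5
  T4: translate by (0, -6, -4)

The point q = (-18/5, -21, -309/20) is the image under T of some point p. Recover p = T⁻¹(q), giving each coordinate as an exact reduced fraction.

p = (7/2, -5, 7/4)

T1 = [-2 0 0 0; 0 3 0 0; 0 0 -3 0; 0 0 0 1]
T2·T1 = [-2 0 0 0; 0 3 0 0; 0 -3 -3 0; 0 0 0 1]
T3·…·T1 = [6/5 12/5 12/5 0; 0 3 0 0; -8/5 9/5 9/5 0; 0 0 0 1]
T4·…·T1 = [6/5 12/5 12/5 0; 0 3 0 -6; -8/5 9/5 9/5 -4; 0 0 0 1]
det M = 18; M⁻¹ = [3/10 0 -2/5 -8/5; 0 1/3 0 2; 4/15 -1/3 1/5 -6/5; 0 0 0 1]
M⁻¹ · (-18/5, -21, -309/20)ᵀ = (7/2, -5, 7/4)ᵀ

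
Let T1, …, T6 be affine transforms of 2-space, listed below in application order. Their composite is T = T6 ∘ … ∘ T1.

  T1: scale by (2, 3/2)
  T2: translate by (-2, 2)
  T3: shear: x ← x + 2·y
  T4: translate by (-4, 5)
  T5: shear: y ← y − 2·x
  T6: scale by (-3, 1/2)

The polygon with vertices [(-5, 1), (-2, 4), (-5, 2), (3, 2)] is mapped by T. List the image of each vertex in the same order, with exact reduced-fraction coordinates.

T1 scale by (2, 3/2): (-5, 1) → (-10, 3/2); (-2, 4) → (-4, 6); (-5, 2) → (-10, 3); (3, 2) → (6, 3)
T2 translate by (-2, 2): (-10, 3/2) → (-12, 7/2); (-4, 6) → (-6, 8); (-10, 3) → (-12, 5); (6, 3) → (4, 5)
T3 shear: x ← x + 2·y: (-12, 7/2) → (-5, 7/2); (-6, 8) → (10, 8); (-12, 5) → (-2, 5); (4, 5) → (14, 5)
T4 translate by (-4, 5): (-5, 7/2) → (-9, 17/2); (10, 8) → (6, 13); (-2, 5) → (-6, 10); (14, 5) → (10, 10)
T5 shear: y ← y − 2·x: (-9, 17/2) → (-9, 53/2); (6, 13) → (6, 1); (-6, 10) → (-6, 22); (10, 10) → (10, -10)
T6 scale by (-3, 1/2): (-9, 53/2) → (27, 53/4); (6, 1) → (-18, 1/2); (-6, 22) → (18, 11); (10, -10) → (-30, -5)

image vertices: (27, 53/4), (-18, 1/2), (18, 11), (-30, -5)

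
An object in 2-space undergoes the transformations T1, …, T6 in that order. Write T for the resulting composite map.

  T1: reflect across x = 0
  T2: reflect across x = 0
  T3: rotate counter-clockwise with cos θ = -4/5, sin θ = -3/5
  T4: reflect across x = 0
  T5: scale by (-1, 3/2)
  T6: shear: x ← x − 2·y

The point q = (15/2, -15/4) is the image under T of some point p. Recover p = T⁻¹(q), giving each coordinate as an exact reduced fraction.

p = (3/2, 2)

T1 = [-1 0 0; 0 1 0; 0 0 1]
T2·T1 = [1 0 0; 0 1 0; 0 0 1]
T3·…·T1 = [-4/5 3/5 0; -3/5 -4/5 0; 0 0 1]
T4·…·T1 = [4/5 -3/5 0; -3/5 -4/5 0; 0 0 1]
T5·…·T1 = [-4/5 3/5 0; -9/10 -6/5 0; 0 0 1]
T6·…·T1 = [1 3 0; -9/10 -6/5 0; 0 0 1]
det M = 3/2; M⁻¹ = [-4/5 -2 0; 3/5 2/3 0; 0 0 1]
M⁻¹ · (15/2, -15/4)ᵀ = (3/2, 2)ᵀ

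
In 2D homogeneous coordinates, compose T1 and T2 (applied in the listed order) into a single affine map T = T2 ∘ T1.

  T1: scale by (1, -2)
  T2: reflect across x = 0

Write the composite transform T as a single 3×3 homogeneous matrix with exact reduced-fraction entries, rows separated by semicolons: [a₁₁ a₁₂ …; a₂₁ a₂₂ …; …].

T = [-1 0 0; 0 -2 0; 0 0 1]

T1 = [1 0 0; 0 -2 0; 0 0 1]
T2·T1 = [-1 0 0; 0 -2 0; 0 0 1]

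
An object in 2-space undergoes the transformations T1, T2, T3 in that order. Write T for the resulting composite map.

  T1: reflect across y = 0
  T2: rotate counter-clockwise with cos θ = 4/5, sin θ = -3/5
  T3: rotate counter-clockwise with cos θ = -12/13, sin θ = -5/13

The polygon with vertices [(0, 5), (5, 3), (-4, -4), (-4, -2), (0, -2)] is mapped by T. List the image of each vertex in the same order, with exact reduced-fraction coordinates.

T1 reflect across y = 0: (0, 5) → (0, -5); (5, 3) → (5, -3); (-4, -4) → (-4, 4); (-4, -2) → (-4, 2); (0, -2) → (0, 2)
T2 rotate counter-clockwise with cos θ = 4/5, sin θ = -3/5: (0, -5) → (-3, -4); (5, -3) → (11/5, -27/5); (-4, 4) → (-4/5, 28/5); (-4, 2) → (-2, 4); (0, 2) → (6/5, 8/5)
T3 rotate counter-clockwise with cos θ = -12/13, sin θ = -5/13: (-3, -4) → (16/13, 63/13); (11/5, -27/5) → (-267/65, 269/65); (-4/5, 28/5) → (188/65, -316/65); (-2, 4) → (44/13, -38/13); (6/5, 8/5) → (-32/65, -126/65)

image vertices: (16/13, 63/13), (-267/65, 269/65), (188/65, -316/65), (44/13, -38/13), (-32/65, -126/65)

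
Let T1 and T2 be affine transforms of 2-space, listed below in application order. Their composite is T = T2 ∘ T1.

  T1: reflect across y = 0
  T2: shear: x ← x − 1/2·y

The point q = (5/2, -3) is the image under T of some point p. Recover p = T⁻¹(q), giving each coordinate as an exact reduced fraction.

T1 = [1 0 0; 0 -1 0; 0 0 1]
T2·T1 = [1 1/2 0; 0 -1 0; 0 0 1]
det M = -1; M⁻¹ = [1 1/2 0; 0 -1 0; 0 0 1]
M⁻¹ · (5/2, -3)ᵀ = (1, 3)ᵀ

p = (1, 3)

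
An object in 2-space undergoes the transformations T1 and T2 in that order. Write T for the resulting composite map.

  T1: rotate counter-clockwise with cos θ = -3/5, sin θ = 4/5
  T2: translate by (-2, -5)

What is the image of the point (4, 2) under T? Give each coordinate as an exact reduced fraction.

T(p) = (-6, -3)

T1 rotate counter-clockwise with cos θ = -3/5, sin θ = 4/5: (4, 2) → (-4, 2)
T2 translate by (-2, -5): (-4, 2) → (-6, -3)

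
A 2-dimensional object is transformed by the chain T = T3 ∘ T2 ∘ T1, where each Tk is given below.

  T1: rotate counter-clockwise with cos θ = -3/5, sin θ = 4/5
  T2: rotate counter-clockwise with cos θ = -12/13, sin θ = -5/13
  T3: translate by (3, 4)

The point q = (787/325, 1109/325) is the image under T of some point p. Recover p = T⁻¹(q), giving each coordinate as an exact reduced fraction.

p = (-1/5, -4/5)

T1 = [-3/5 -4/5 0; 4/5 -3/5 0; 0 0 1]
T2·T1 = [56/65 33/65 0; -33/65 56/65 0; 0 0 1]
T3·…·T1 = [56/65 33/65 3; -33/65 56/65 4; 0 0 1]
det M = 1; M⁻¹ = [56/65 -33/65 -36/65; 33/65 56/65 -323/65; 0 0 1]
M⁻¹ · (787/325, 1109/325)ᵀ = (-1/5, -4/5)ᵀ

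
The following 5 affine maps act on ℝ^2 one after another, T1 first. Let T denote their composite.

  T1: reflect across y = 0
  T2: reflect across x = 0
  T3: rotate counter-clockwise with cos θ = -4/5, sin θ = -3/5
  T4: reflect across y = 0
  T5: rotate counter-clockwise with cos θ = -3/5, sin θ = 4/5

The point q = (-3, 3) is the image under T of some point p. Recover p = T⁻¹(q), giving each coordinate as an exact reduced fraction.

p = (3, -3)

T1 = [1 0 0; 0 -1 0; 0 0 1]
T2·T1 = [-1 0 0; 0 -1 0; 0 0 1]
T3·…·T1 = [4/5 -3/5 0; 3/5 4/5 0; 0 0 1]
T4·…·T1 = [4/5 -3/5 0; -3/5 -4/5 0; 0 0 1]
T5·…·T1 = [0 1 0; 1 0 0; 0 0 1]
det M = -1; M⁻¹ = [0 1 0; 1 0 0; 0 0 1]
M⁻¹ · (-3, 3)ᵀ = (3, -3)ᵀ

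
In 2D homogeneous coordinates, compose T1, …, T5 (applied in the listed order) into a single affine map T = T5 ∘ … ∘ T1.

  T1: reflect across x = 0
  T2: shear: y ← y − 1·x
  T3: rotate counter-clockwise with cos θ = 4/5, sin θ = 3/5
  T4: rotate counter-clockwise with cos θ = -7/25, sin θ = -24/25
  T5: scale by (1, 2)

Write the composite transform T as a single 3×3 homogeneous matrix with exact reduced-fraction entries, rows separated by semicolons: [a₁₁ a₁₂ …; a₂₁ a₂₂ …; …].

T1 = [-1 0 0; 0 1 0; 0 0 1]
T2·T1 = [-1 0 0; 1 1 0; 0 0 1]
T3·…·T1 = [-7/5 -3/5 0; 1/5 4/5 0; 0 0 1]
T4·…·T1 = [73/125 117/125 0; 161/125 44/125 0; 0 0 1]
T5·…·T1 = [73/125 117/125 0; 322/125 88/125 0; 0 0 1]

T = [73/125 117/125 0; 322/125 88/125 0; 0 0 1]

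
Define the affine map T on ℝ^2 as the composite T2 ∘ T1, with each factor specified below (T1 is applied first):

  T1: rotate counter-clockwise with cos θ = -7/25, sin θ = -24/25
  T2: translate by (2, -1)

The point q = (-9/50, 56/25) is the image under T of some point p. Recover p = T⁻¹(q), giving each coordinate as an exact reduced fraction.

p = (-5/2, -3)

T1 = [-7/25 24/25 0; -24/25 -7/25 0; 0 0 1]
T2·T1 = [-7/25 24/25 2; -24/25 -7/25 -1; 0 0 1]
det M = 1; M⁻¹ = [-7/25 -24/25 -2/5; 24/25 -7/25 -11/5; 0 0 1]
M⁻¹ · (-9/50, 56/25)ᵀ = (-5/2, -3)ᵀ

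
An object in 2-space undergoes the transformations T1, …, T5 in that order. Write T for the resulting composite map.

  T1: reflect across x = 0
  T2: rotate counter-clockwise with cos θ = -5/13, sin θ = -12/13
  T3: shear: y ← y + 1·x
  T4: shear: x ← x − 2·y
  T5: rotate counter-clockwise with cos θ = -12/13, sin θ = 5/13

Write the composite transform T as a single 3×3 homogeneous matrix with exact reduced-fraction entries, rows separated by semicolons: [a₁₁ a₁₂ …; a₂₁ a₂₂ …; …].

T = [263/169 -11/169 0; -349/169 -94/169 0; 0 0 1]

T1 = [-1 0 0; 0 1 0; 0 0 1]
T2·T1 = [5/13 12/13 0; 12/13 -5/13 0; 0 0 1]
T3·…·T1 = [5/13 12/13 0; 17/13 7/13 0; 0 0 1]
T4·…·T1 = [-29/13 -2/13 0; 17/13 7/13 0; 0 0 1]
T5·…·T1 = [263/169 -11/169 0; -349/169 -94/169 0; 0 0 1]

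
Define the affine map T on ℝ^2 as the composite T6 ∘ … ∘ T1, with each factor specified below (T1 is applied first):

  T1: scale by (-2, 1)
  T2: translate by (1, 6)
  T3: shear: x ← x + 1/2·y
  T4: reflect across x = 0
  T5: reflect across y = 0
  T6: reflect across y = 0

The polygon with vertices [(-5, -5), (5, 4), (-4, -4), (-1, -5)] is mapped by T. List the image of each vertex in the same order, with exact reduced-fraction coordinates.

image vertices: (-23/2, 1), (4, 10), (-10, 2), (-7/2, 1)

T1 scale by (-2, 1): (-5, -5) → (10, -5); (5, 4) → (-10, 4); (-4, -4) → (8, -4); (-1, -5) → (2, -5)
T2 translate by (1, 6): (10, -5) → (11, 1); (-10, 4) → (-9, 10); (8, -4) → (9, 2); (2, -5) → (3, 1)
T3 shear: x ← x + 1/2·y: (11, 1) → (23/2, 1); (-9, 10) → (-4, 10); (9, 2) → (10, 2); (3, 1) → (7/2, 1)
T4 reflect across x = 0: (23/2, 1) → (-23/2, 1); (-4, 10) → (4, 10); (10, 2) → (-10, 2); (7/2, 1) → (-7/2, 1)
T5 reflect across y = 0: (-23/2, 1) → (-23/2, -1); (4, 10) → (4, -10); (-10, 2) → (-10, -2); (-7/2, 1) → (-7/2, -1)
T6 reflect across y = 0: (-23/2, -1) → (-23/2, 1); (4, -10) → (4, 10); (-10, -2) → (-10, 2); (-7/2, -1) → (-7/2, 1)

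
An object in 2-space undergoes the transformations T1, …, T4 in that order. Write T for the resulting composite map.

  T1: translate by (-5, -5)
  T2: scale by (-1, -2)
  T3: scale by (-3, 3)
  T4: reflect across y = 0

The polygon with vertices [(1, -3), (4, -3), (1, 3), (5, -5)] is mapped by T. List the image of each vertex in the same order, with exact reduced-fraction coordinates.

image vertices: (-12, -48), (-3, -48), (-12, -12), (0, -60)

T1 translate by (-5, -5): (1, -3) → (-4, -8); (4, -3) → (-1, -8); (1, 3) → (-4, -2); (5, -5) → (0, -10)
T2 scale by (-1, -2): (-4, -8) → (4, 16); (-1, -8) → (1, 16); (-4, -2) → (4, 4); (0, -10) → (0, 20)
T3 scale by (-3, 3): (4, 16) → (-12, 48); (1, 16) → (-3, 48); (4, 4) → (-12, 12); (0, 20) → (0, 60)
T4 reflect across y = 0: (-12, 48) → (-12, -48); (-3, 48) → (-3, -48); (-12, 12) → (-12, -12); (0, 60) → (0, -60)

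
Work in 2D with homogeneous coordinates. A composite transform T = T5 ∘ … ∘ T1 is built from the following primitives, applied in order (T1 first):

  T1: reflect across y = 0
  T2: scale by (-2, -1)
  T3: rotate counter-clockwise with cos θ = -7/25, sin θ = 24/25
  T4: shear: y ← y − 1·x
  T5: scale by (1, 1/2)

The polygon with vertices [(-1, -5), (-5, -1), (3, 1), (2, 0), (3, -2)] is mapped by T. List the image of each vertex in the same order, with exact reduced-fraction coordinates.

image vertices: (106/25, -23/50), (-46/25, 293/50), (18/25, -169/50), (28/25, -62/25), (18/5, -22/5)

T1 reflect across y = 0: (-1, -5) → (-1, 5); (-5, -1) → (-5, 1); (3, 1) → (3, -1); (2, 0) → (2, 0); (3, -2) → (3, 2)
T2 scale by (-2, -1): (-1, 5) → (2, -5); (-5, 1) → (10, -1); (3, -1) → (-6, 1); (2, 0) → (-4, 0); (3, 2) → (-6, -2)
T3 rotate counter-clockwise with cos θ = -7/25, sin θ = 24/25: (2, -5) → (106/25, 83/25); (10, -1) → (-46/25, 247/25); (-6, 1) → (18/25, -151/25); (-4, 0) → (28/25, -96/25); (-6, -2) → (18/5, -26/5)
T4 shear: y ← y − 1·x: (106/25, 83/25) → (106/25, -23/25); (-46/25, 247/25) → (-46/25, 293/25); (18/25, -151/25) → (18/25, -169/25); (28/25, -96/25) → (28/25, -124/25); (18/5, -26/5) → (18/5, -44/5)
T5 scale by (1, 1/2): (106/25, -23/25) → (106/25, -23/50); (-46/25, 293/25) → (-46/25, 293/50); (18/25, -169/25) → (18/25, -169/50); (28/25, -124/25) → (28/25, -62/25); (18/5, -44/5) → (18/5, -22/5)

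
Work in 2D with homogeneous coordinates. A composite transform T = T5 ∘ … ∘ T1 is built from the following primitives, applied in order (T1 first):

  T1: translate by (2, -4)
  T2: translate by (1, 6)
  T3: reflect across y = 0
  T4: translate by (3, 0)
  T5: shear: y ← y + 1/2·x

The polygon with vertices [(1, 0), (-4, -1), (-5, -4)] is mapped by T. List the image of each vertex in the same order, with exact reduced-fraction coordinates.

T1 translate by (2, -4): (1, 0) → (3, -4); (-4, -1) → (-2, -5); (-5, -4) → (-3, -8)
T2 translate by (1, 6): (3, -4) → (4, 2); (-2, -5) → (-1, 1); (-3, -8) → (-2, -2)
T3 reflect across y = 0: (4, 2) → (4, -2); (-1, 1) → (-1, -1); (-2, -2) → (-2, 2)
T4 translate by (3, 0): (4, -2) → (7, -2); (-1, -1) → (2, -1); (-2, 2) → (1, 2)
T5 shear: y ← y + 1/2·x: (7, -2) → (7, 3/2); (2, -1) → (2, 0); (1, 2) → (1, 5/2)

image vertices: (7, 3/2), (2, 0), (1, 5/2)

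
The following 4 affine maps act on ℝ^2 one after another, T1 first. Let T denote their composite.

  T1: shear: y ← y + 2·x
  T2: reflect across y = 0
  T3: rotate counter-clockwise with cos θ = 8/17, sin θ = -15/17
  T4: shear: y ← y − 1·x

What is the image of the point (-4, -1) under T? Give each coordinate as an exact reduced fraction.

T(p) = (103/17, 29/17)

T1 shear: y ← y + 2·x: (-4, -1) → (-4, -9)
T2 reflect across y = 0: (-4, -9) → (-4, 9)
T3 rotate counter-clockwise with cos θ = 8/17, sin θ = -15/17: (-4, 9) → (103/17, 132/17)
T4 shear: y ← y − 1·x: (103/17, 132/17) → (103/17, 29/17)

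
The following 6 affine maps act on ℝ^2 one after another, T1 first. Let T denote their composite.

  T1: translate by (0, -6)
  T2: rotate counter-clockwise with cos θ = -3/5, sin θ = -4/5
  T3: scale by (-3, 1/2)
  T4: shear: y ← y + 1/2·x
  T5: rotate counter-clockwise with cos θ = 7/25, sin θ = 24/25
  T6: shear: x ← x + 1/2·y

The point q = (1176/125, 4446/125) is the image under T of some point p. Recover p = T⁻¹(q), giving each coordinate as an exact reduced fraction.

T1 = [1 0 0; 0 1 -6; 0 0 1]
T2·T1 = [-3/5 4/5 -24/5; -4/5 -3/5 18/5; 0 0 1]
T3·…·T1 = [9/5 -12/5 72/5; -2/5 -3/10 9/5; 0 0 1]
T4·…·T1 = [9/5 -12/5 72/5; 1/2 -3/2 9; 0 0 1]
T5·…·T1 = [3/125 96/125 -576/125; 467/250 -681/250 2043/125; 0 0 1]
T6·…·T1 = [479/500 -297/500 891/250; 467/250 -681/250 2043/125; 0 0 1]
det M = -3/2; M⁻¹ = [227/125 -99/250 0; 467/375 -479/750 6; 0 0 1]
M⁻¹ · (1176/125, 4446/125)ᵀ = (3, -5)ᵀ

p = (3, -5)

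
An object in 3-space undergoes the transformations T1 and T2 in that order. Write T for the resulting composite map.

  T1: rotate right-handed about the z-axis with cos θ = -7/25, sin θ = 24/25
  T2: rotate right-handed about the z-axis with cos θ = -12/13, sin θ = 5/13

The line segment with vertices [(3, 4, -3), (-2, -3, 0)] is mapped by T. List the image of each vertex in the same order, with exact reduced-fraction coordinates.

image vertices: (1184/325, -1113/325, -3), (-69/25, 58/25, 0)

T1 rotate right-handed about the z-axis with cos θ = -7/25, sin θ = 24/25: (3, 4, -3) → (-117/25, 44/25, -3); (-2, -3, 0) → (86/25, -27/25, 0)
T2 rotate right-handed about the z-axis with cos θ = -12/13, sin θ = 5/13: (-117/25, 44/25, -3) → (1184/325, -1113/325, -3); (86/25, -27/25, 0) → (-69/25, 58/25, 0)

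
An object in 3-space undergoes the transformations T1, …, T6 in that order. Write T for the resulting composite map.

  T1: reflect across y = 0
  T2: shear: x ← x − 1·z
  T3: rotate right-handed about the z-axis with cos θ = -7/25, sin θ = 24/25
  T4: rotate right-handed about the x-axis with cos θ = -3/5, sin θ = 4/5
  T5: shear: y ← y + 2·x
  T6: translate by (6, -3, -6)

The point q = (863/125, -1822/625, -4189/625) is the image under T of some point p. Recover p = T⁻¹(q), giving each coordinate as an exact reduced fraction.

T1 = [1 0 0 0; 0 -1 0 0; 0 0 1 0; 0 0 0 1]
T2·T1 = [1 0 -1 0; 0 -1 0 0; 0 0 1 0; 0 0 0 1]
T3·…·T1 = [-7/25 24/25 7/25 0; 24/25 7/25 -24/25 0; 0 0 1 0; 0 0 0 1]
T4·…·T1 = [-7/25 24/25 7/25 0; -72/125 -21/125 -28/125 0; 96/125 28/125 -171/125 0; 0 0 0 1]
T5·…·T1 = [-7/25 24/25 7/25 0; -142/125 219/125 42/125 0; 96/125 28/125 -171/125 0; 0 0 0 1]
T6·…·T1 = [-7/25 24/25 7/25 6; -142/125 219/125 42/125 -3; 96/125 28/125 -171/125 -6; 0 0 0 1]
det M = -1; M⁻¹ = [309/125 -172/125 21/125 -2244/125; 162/125 -21/125 28/125 -867/125; 8/5 -4/5 -3/5 -78/5; 0 0 0 1]
M⁻¹ · (863/125, -1822/625, -4189/625)ᵀ = (2, 1, 9/5)ᵀ

p = (2, 1, 9/5)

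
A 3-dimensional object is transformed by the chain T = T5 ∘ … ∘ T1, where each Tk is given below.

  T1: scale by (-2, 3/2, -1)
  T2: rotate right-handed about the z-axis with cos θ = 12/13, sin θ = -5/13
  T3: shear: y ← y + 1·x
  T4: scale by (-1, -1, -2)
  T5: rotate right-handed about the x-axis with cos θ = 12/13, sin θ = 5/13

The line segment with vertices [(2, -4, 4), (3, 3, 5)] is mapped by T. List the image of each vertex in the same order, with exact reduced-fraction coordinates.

image vertices: (6, 80/13, 146/13), (99/26, -1064/169, 2775/338)

T1 scale by (-2, 3/2, -1): (2, -4, 4) → (-4, -6, -4); (3, 3, 5) → (-6, 9/2, -5)
T2 rotate right-handed about the z-axis with cos θ = 12/13, sin θ = -5/13: (-4, -6, -4) → (-6, -4, -4); (-6, 9/2, -5) → (-99/26, 84/13, -5)
T3 shear: y ← y + 1·x: (-6, -4, -4) → (-6, -10, -4); (-99/26, 84/13, -5) → (-99/26, 69/26, -5)
T4 scale by (-1, -1, -2): (-6, -10, -4) → (6, 10, 8); (-99/26, 69/26, -5) → (99/26, -69/26, 10)
T5 rotate right-handed about the x-axis with cos θ = 12/13, sin θ = 5/13: (6, 10, 8) → (6, 80/13, 146/13); (99/26, -69/26, 10) → (99/26, -1064/169, 2775/338)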